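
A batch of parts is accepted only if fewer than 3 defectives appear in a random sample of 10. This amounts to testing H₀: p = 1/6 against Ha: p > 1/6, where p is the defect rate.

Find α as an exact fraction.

566299/2519424

α = P(reject H₀ | H₀ true) = P(X ≥ 3 | p = 1/6), X ~ Binomial(10, 1/6).
Computing the lower-tail complement: 1 − 1953125/2519424 = 566299/2519424.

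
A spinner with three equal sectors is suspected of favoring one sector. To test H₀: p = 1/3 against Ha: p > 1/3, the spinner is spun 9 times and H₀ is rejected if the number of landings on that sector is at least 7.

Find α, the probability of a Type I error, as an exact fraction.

163/19683

Under H₀, S ~ Binomial(9, 1/3), and α = P(S ≥ 7).
P(S ≥ 7) = Σ_{j=7}^{9} C(9,j)·(1/3)^j·(2/3)^{9-j} = 163/19683.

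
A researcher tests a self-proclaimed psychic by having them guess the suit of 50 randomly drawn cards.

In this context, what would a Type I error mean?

A Type I error would mean concluding that the subject performs better than chance when in fact the subject is guessing at random (p = 1/4).

With the conventional null hypothesis that the subject is guessing at random (p = 1/4):
A Type I error is rejecting H₀ when H₀ is true.
Here that means concluding the subject has some ability beyond chance when actually the subject is guessing at random (p = 1/4).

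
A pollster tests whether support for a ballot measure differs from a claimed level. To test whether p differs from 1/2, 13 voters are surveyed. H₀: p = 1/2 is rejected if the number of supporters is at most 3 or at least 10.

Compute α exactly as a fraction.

Under H₀, K ~ Binomial(13, 1/2); α is the probability of landing in either tail, P(K ≤ 3) + P(K ≥ 10).
The two tails are symmetric, so α = 2·(1 + 13 + 78 + 286)/2^13 = 756/8192 = 189/2048.

189/2048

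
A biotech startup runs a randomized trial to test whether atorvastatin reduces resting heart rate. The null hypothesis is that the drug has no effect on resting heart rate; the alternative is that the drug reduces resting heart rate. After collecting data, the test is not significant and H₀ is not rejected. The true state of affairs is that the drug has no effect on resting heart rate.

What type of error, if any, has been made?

Neither — the decision is correct.

The test retained a true H₀ — the decision matches the true state.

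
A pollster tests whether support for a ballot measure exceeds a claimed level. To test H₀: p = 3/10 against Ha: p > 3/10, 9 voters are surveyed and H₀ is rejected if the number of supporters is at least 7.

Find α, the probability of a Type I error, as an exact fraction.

The Type I error probability is α = P(K ≥ 7) computed under H₀, where K ~ Binomial(9, 3/10).
Summing C(9,j)(3/10)^j(7/10)^{9−j} for j = 7,…,9 gives 2145447/500000000.

2145447/500000000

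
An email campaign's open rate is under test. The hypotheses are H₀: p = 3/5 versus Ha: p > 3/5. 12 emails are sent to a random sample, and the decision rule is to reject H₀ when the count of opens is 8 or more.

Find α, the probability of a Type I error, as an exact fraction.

The Type I error probability is α = P(X ≥ 8) computed under H₀, where X ~ Binomial(12, 3/5).
P(X ≥ 8) = Σ_{j=8}^{12} C(12,j)·(3/5)^j·(2/5)^{12-j} = 21395421/48828125.

21395421/48828125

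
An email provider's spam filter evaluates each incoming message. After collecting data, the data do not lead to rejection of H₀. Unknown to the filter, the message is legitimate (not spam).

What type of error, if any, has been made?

Neither — the decision is correct.

The conventional null hypothesis here is that the message is legitimate (not spam).
The test retained a true H₀ — the decision matches the true state.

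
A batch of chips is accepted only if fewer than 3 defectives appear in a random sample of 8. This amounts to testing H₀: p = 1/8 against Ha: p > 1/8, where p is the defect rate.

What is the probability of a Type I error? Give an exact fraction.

1129899/16777216

α = P(reject H₀ | H₀ true) = P(K ≥ 3 | p = 1/8), K ~ Binomial(8, 1/8).
Computing the lower-tail complement: 1 − 15647317/16777216 = 1129899/16777216.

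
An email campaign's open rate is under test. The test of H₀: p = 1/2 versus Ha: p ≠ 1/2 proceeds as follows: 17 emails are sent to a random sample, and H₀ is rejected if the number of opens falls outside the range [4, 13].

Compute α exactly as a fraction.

417/32768

Under H₀, K ~ Binomial(17, 1/2); α is the probability of landing in either tail, P(K ≤ 3) + P(K ≥ 14).
The two tails are symmetric, so α = 2·(1 + 17 + 136 + 680)/2^17 = 1668/131072 = 417/32768.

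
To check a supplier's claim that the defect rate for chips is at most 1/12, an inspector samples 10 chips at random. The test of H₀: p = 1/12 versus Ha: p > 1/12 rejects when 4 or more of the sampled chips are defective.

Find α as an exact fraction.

α = P(reject H₀ | H₀ true) = P(K ≥ 4 | p = 1/12), K ~ Binomial(10, 1/12).
α = 1 − P(K ≤ 3) = 1 − 5125125973/5159780352 = 34654379/5159780352.

34654379/5159780352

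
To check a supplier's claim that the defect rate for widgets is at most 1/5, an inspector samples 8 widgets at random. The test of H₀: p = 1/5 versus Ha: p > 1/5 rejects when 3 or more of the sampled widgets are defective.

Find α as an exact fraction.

The significance level is the probability, assuming p = 1/5, of seeing 3 or more defectives in 8 draws.
Via the complement, α = 1 − Σ_{j=0}^{2} C(8,j)(1/5)^j(4/5)^{8-j} = 79329/390625.

79329/390625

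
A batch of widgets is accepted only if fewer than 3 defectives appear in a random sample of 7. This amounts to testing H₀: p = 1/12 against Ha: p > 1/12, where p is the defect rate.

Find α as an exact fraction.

187213/11943936

α = P(reject H₀ | H₀ true) = P(K ≥ 3 | p = 1/12), K ~ Binomial(7, 1/12).
Computing the lower-tail complement: 1 − 11756723/11943936 = 187213/11943936.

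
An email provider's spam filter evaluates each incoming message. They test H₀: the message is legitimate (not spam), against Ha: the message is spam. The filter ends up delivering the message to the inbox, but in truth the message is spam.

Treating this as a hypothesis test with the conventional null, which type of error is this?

'Delivering the message to the inbox' corresponds to failing to reject H₀.
H₀ was not rejected but H₀ is false — a Type II error (false negative).

Type II error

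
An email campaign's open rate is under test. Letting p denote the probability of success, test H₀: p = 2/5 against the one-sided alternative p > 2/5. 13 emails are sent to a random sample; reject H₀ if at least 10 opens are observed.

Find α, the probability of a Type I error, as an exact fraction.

The Type I error probability is α = P(Y ≥ 10) computed under H₀, where Y ~ Binomial(13, 2/5).
Adding the binomial terms for j = 10 through 13 with p = 2/5 yields 1902592/244140625.

1902592/244140625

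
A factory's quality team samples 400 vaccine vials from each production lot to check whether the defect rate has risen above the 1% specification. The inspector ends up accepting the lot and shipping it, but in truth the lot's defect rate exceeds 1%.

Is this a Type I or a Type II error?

The null hypothesis here is that the lot's defect rate is 1% (within specification).
'Accepting the lot and shipping it' corresponds to failing to reject H₀.
H₀ was not rejected but H₀ is false — a Type II error (false negative).

Type II error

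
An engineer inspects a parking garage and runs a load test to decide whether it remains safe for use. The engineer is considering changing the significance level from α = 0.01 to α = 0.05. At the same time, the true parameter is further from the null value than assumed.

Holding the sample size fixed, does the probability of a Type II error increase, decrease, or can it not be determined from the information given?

A larger α widens the rejection region, so when the alternative is true more outcomes lead to rejection — failing to reject becomes less likely. The further the true parameter sits from the null value, the more of the Ha sampling distribution falls in the rejection region. Both changes push β in the same direction.

It decreases.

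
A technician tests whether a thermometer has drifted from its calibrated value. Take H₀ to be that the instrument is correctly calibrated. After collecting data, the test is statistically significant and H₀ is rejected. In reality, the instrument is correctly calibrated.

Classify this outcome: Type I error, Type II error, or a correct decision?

H₀ was rejected, but H₀ is actually true.
Rejecting a true null hypothesis is a Type I error (false positive).

Type I error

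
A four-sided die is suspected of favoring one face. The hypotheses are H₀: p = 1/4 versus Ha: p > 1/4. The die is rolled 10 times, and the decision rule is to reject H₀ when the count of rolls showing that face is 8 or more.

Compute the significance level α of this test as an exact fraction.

The Type I error probability is α = P(X ≥ 8) computed under H₀, where X ~ Binomial(10, 1/4).
Summing C(10,j)(1/4)^j(3/4)^{10−j} for j = 8,…,10 gives 109/262144.

109/262144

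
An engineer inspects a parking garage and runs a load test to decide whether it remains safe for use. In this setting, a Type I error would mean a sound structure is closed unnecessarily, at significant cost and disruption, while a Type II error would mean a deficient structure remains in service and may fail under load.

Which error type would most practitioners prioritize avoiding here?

Type II error

The Type II consequence (a deficient structure remains in service and may fail under load) is more severe than the Type I consequence (a sound structure is closed unnecessarily, at significant cost and disruption).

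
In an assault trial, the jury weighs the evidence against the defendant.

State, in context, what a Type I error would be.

With the conventional null hypothesis that the defendant is innocent:
A Type I error is rejecting H₀ when H₀ is true.
Here that means convicting the defendant when actually the defendant is innocent.

A Type I error would mean concluding that the defendant is guilty when in fact the defendant is innocent.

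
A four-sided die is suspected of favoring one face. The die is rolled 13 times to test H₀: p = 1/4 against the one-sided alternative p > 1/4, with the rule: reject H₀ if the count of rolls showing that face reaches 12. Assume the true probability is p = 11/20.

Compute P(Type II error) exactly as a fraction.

636861571623279/640000000000000

β = P(fail to reject H₀ | Ha true) = P(X ≤ 11 | p = 11/20), X ~ Binomial(13, 11/20).
Adding the binomial probabilities P(X=0)+…+P(X=11) at p = 11/20 gives 636861571623279/640000000000000.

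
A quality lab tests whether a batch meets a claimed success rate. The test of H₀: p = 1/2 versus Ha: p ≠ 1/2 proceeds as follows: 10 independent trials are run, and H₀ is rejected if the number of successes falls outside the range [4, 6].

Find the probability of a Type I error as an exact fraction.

11/32

Under H₀, K ~ Binomial(10, 1/2); α is the probability of landing in either tail, P(K ≤ 3) + P(K ≥ 7).
Each tail has probability (1 + 10 + 45 + 120)/1024; doubling gives α = 352/1024 = 11/32.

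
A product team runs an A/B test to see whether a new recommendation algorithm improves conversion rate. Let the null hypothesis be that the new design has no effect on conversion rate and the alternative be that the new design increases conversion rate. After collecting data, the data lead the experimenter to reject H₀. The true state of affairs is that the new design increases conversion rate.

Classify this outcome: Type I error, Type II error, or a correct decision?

The test rejected a false H₀ — the decision matches the true state.

Neither — the decision is correct.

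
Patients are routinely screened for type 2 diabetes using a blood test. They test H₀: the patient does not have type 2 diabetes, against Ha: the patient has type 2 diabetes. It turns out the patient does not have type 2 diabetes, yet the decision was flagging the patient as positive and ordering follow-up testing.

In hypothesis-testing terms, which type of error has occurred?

Type I error

'Flagging the patient as positive and ordering follow-up testing' corresponds to rejecting H₀.
H₀ was rejected but H₀ is true — a Type I error (false positive).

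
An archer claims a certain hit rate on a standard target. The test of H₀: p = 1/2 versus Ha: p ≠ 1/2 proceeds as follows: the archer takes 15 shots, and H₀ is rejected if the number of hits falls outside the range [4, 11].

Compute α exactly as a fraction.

α = P(Y ≤ 3 or Y ≥ 12 | p = 1/2), Y ~ Binomial(15, 1/2).
By symmetry, α = 2·P(Y ≤ 3) = 2·(1 + 15 + 105 + 455)/32768 = 1152/32768 = 9/256.

9/256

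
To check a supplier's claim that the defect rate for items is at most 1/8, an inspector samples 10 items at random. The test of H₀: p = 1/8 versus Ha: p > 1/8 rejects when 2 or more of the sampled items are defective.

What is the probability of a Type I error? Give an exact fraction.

Under H₀, K ~ Binomial(10, 1/8); the Type I error rate is P(K ≥ 2).
Via the complement, α = 1 − Σ_{j=0}^{1} C(10,j)(1/8)^j(7/8)^{10-j} = 387730505/1073741824.

387730505/1073741824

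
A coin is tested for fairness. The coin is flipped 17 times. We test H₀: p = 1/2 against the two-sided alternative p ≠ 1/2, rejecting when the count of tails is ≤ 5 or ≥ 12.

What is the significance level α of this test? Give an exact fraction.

4701/32768

α = P(X ≤ 5 or X ≥ 12 | p = 1/2), X ~ Binomial(17, 1/2).
Each tail has probability (1 + 17 + 136 + 680 + 2380 + 6188)/131072; doubling gives α = 18804/131072 = 4701/32768.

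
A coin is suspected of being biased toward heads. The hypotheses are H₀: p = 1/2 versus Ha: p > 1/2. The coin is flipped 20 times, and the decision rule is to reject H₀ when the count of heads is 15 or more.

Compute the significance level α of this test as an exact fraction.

5425/262144

The Type I error probability is α = P(S ≥ 15) computed under H₀, where S ~ Binomial(20, 1/2).
P(S ≥ 15) = [C(20,15) + C(20,16) + C(20,17) + C(20,18) + C(20,19) + C(20,20)] / 2^20 = (15504 + 4845 + 1140 + 190 + 20 + 1) / 1048576 = 21700/1048576 = 5425/262144.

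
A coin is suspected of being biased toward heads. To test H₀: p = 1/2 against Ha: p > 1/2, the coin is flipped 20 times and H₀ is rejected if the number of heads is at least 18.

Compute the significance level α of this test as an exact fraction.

α = P(reject H₀ | H₀ true) = P(Y ≥ 18 | p = 1/2), with Y ~ Binomial(20, 1/2).
P(Y ≥ 18) = [C(20,18) + C(20,19) + C(20,20)] / 2^20 = (190 + 20 + 1) / 1048576 = 211/1048576.

211/1048576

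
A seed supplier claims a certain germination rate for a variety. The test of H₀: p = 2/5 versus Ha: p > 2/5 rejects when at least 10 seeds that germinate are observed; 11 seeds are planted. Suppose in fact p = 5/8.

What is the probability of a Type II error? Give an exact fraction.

β = P(fail to reject H₀ | Ha true) = P(X ≤ 9 | p = 5/8), X ~ Binomial(11, 5/8).
Summing C(11,j)·(5/8)^j·(3/8)^{11-j} for j = 0..9 gives 4109420421/4294967296.

4109420421/4294967296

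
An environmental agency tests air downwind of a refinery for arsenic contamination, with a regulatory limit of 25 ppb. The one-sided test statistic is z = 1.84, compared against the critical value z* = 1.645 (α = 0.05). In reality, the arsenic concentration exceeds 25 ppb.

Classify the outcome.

No error — this is a correct decision.

The conventional null hypothesis is that the arsenic concentration is at or below 25 ppb (safe).
Since z = 1.84 > z* = 1.645, H₀ is rejected.
H₀ is false (actually the arsenic concentration exceeds 25 ppb).
The decision matches the true state — no error.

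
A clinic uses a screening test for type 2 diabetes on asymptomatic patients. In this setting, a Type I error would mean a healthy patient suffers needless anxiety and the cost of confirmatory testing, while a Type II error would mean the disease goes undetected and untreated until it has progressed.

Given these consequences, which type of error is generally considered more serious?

Type II error

The Type II consequence (the disease goes undetected and untreated until it has progressed) is more severe than the Type I consequence (a healthy patient suffers needless anxiety and the cost of confirmatory testing).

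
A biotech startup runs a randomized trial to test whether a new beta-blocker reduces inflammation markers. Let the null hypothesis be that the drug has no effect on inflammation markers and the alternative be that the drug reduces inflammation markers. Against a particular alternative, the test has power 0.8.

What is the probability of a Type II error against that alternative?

Power = 1 − β, so β = 1 − 0.8 = 0.2.

0.2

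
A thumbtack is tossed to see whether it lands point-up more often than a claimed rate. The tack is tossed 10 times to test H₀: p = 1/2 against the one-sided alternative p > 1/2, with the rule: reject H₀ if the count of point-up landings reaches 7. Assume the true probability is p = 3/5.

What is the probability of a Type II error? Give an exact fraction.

6032416/9765625

β = P(fail to reject H₀ | Ha true) = P(K ≤ 6 | p = 3/5), K ~ Binomial(10, 3/5).
Equivalently, β = 1 − P(K ≥ 7) = 6032416/9765625.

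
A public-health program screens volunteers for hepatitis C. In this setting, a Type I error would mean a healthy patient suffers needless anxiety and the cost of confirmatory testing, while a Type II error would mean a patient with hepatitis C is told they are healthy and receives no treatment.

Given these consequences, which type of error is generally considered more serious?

The Type II consequence (a patient with hepatitis C is told they are healthy and receives no treatment) is more severe than the Type I consequence (a healthy patient suffers needless anxiety and the cost of confirmatory testing).

Type II error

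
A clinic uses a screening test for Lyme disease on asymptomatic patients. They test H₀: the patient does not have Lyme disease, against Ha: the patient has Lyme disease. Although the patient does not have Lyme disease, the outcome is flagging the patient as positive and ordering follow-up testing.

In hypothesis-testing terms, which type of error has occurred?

Type I error

'Flagging the patient as positive and ordering follow-up testing' corresponds to rejecting H₀.
H₀ was rejected but H₀ is true — a Type I error (false positive).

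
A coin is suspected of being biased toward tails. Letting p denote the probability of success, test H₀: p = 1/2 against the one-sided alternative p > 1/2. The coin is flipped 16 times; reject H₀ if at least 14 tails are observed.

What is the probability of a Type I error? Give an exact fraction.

137/65536

Under H₀, S ~ Binomial(16, 1/2), and α = P(S ≥ 14).
That's C(16,14) + C(16,15) + C(16,16) over 2^16, i.e. (120 + 16 + 1)/65536 = 137/65536.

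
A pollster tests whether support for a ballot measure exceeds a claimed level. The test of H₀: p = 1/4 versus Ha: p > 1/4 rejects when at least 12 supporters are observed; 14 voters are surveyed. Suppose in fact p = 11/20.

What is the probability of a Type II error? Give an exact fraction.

805268516435735481/819200000000000000

β = P(fail to reject H₀ | Ha true) = P(Y ≤ 11 | p = 11/20), Y ~ Binomial(14, 11/20).
Adding the binomial probabilities P(Y=0)+…+P(Y=11) at p = 11/20 gives 805268516435735481/819200000000000000.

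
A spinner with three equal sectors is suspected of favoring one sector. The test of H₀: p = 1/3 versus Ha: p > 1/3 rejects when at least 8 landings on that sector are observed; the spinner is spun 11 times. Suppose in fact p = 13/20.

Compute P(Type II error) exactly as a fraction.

2941183244209/5120000000000

A Type II error is failing to reject when Ha holds: with p = 13/20, β = P(X ≤ 7).
Equivalently, β = 1 − P(X ≥ 8) = 2941183244209/5120000000000.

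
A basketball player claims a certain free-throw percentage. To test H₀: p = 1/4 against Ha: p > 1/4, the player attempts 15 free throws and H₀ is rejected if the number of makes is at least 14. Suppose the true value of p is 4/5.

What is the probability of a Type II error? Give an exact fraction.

25417304461/30517578125

A Type II error is failing to reject when Ha holds: with p = 4/5, β = P(Y ≤ 13).
Equivalently, β = 1 − P(Y ≥ 14) = 25417304461/30517578125.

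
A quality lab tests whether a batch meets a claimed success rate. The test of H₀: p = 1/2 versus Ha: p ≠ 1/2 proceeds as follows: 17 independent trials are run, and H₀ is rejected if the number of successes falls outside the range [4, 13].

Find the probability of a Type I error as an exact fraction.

417/32768

α = P(K ≤ 3 or K ≥ 14 | p = 1/2), K ~ Binomial(17, 1/2).
By symmetry, α = 2·P(K ≤ 3) = 2·(1 + 17 + 136 + 680)/131072 = 1668/131072 = 417/32768.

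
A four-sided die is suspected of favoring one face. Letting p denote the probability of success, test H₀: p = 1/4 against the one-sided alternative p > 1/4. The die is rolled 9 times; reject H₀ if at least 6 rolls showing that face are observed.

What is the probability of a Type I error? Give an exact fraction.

655/65536

The Type I error probability is α = P(S ≥ 6) computed under H₀, where S ~ Binomial(9, 1/4).
Summing C(9,j)(1/4)^j(3/4)^{9−j} for j = 6,…,9 gives 655/65536.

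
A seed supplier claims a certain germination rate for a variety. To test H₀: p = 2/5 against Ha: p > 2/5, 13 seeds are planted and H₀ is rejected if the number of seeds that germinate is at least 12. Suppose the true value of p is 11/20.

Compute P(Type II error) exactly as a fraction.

636861571623279/640000000000000

A Type II error is failing to reject when Ha holds: with p = 11/20, β = P(Y ≤ 11).
Equivalently, β = 1 − P(Y ≥ 12) = 636861571623279/640000000000000.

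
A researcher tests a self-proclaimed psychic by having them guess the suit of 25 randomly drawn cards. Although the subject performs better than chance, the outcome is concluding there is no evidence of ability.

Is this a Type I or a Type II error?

Type II error

The null hypothesis here is that the subject is guessing at random (p = 1/4).
'Concluding there is no evidence of ability' corresponds to failing to reject H₀.
H₀ was not rejected but H₀ is false — a Type II error (false negative).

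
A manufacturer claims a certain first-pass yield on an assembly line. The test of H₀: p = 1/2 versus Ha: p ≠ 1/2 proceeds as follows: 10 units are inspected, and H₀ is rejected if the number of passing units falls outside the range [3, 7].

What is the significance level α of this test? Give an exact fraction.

Under H₀, K ~ Binomial(10, 1/2); α is the probability of landing in either tail, P(K ≤ 2) + P(K ≥ 8).
Each tail has probability (1 + 10 + 45)/1024; doubling gives α = 112/1024 = 7/64.

7/64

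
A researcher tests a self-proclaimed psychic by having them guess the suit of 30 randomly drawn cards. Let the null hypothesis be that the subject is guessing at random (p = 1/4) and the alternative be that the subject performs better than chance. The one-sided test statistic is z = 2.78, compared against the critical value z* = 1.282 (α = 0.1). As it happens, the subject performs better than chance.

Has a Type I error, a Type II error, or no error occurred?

Neither — the decision is correct.

Since z = 2.78 > z* = 1.282, H₀ is rejected.
H₀ is false (actually the subject performs better than chance).
The decision matches the true state — no error.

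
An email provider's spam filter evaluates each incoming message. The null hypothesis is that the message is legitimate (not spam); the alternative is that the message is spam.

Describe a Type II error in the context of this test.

A Type II error would mean concluding that the message is legitimate (not spam) (or at least failing to establish that the message is spam) when in fact the message is spam.

A Type II error is failing to reject H₀ when H₀ is false.
Here that means delivering the message to the inbox when actually the message is spam.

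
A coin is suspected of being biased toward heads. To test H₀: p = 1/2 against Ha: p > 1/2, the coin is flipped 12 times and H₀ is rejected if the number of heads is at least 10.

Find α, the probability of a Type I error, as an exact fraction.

79/4096

Under H₀, Y ~ Binomial(12, 1/2), and α = P(Y ≥ 10).
Summing the upper tail: (66 + 12 + 1) / 2^12 = 79/4096.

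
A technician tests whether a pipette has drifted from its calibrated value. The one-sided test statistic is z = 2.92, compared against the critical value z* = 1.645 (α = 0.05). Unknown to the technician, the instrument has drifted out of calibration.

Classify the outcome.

No error — this is a correct decision.

The conventional null hypothesis is that the instrument is correctly calibrated.
Since z = 2.92 > z* = 1.645, H₀ is rejected.
H₀ is false (actually the instrument has drifted out of calibration).
The decision matches the true state — no error.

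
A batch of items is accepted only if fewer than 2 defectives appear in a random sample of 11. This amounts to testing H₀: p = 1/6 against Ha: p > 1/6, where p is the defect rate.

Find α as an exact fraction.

The significance level is the probability, assuming p = 1/6, of seeing 2 or more defectives in 11 draws.
Computing the lower-tail complement: 1 − 9765625/22674816 = 12909191/22674816.

12909191/22674816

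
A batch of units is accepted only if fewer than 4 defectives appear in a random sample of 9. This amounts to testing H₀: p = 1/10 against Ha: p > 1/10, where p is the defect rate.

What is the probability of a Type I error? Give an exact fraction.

4165547/500000000

α = P(reject H₀ | H₀ true) = P(X ≥ 4 | p = 1/10), X ~ Binomial(9, 1/10).
Via the complement, α = 1 − Σ_{j=0}^{3} C(9,j)(1/10)^j(9/10)^{9-j} = 4165547/500000000.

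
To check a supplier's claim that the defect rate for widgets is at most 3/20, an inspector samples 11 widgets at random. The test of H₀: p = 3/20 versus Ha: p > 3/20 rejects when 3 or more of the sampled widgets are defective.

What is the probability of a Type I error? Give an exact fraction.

9059861222307/40960000000000

The significance level is the probability, assuming p = 3/20, of seeing 3 or more defectives in 11 draws.
Via the complement, α = 1 − Σ_{j=0}^{2} C(11,j)(3/20)^j(17/20)^{11-j} = 9059861222307/40960000000000.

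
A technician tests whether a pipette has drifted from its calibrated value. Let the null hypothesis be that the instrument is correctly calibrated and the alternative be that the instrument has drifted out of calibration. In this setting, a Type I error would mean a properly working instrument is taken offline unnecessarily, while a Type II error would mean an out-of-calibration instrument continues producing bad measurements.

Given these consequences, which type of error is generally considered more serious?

The Type II consequence (an out-of-calibration instrument continues producing bad measurements) is more severe than the Type I consequence (a properly working instrument is taken offline unnecessarily).

Type II error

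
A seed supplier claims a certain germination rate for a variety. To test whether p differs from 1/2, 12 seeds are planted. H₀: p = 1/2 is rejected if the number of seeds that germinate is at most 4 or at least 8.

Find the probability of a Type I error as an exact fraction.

397/1024

Under H₀, X ~ Binomial(12, 1/2); α is the probability of landing in either tail, P(X ≤ 4) + P(X ≥ 8).
The two tails are symmetric, so α = 2·(1 + 12 + 66 + 220 + 495)/2^12 = 1588/4096 = 397/1024.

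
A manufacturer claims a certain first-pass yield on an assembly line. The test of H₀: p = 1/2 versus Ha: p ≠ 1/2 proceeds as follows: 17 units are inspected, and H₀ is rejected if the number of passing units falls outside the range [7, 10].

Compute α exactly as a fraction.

10889/32768

Under H₀, K ~ Binomial(17, 1/2); α is the probability of landing in either tail, P(K ≤ 6) + P(K ≥ 11).
By symmetry, α = 2·P(K ≤ 6) = 2·(1 + 17 + 136 + 680 + 2380 + 6188 + 12376)/131072 = 43556/131072 = 10889/32768.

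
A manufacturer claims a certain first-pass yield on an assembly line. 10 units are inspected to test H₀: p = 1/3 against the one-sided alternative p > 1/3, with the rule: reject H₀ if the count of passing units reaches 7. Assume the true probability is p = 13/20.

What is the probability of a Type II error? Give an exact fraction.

1244602838129/2560000000000

Under the alternative p = 13/20, K ~ Binomial(10, 13/20); β is the probability the test does not reject, P(K < 7).
Adding the binomial probabilities P(K=0)+…+P(K=6) at p = 13/20 gives 1244602838129/2560000000000.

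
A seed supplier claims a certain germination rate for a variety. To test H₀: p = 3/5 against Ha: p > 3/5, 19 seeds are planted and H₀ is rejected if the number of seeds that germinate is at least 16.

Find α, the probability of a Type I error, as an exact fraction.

α = P(reject H₀ | H₀ true) = P(K ≥ 16 | p = 3/5), with K ~ Binomial(19, 3/5).
P(K ≥ 16) = Σ_{j=16}^{19} C(19,j)·(3/5)^j·(2/5)^{19-j} = 437914292733/19073486328125.

437914292733/19073486328125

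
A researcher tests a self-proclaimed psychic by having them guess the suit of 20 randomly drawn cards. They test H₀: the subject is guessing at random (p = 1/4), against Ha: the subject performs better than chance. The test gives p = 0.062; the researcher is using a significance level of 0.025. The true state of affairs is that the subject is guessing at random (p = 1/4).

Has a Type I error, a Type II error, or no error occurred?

Neither — the decision is correct.

Since p = 0.062 ≥ α = 0.025, H₀ is not rejected.
H₀ is true (actually the subject is guessing at random (p = 1/4)).
The decision matches the true state — no error.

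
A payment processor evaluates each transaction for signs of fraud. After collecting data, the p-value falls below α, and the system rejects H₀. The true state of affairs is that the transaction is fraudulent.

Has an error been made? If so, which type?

No error (correct decision).

The conventional null hypothesis here is that the transaction is legitimate.
The test rejected a false H₀ — the decision matches the true state.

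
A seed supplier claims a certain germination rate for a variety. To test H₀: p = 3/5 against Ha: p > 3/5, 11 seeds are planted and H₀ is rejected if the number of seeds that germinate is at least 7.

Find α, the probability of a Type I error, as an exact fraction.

The Type I error probability is α = P(S ≥ 7) computed under H₀, where S ~ Binomial(11, 3/5).
Summing C(11,j)(3/5)^j(2/5)^{11−j} for j = 7,…,11 gives 5202873/9765625.

5202873/9765625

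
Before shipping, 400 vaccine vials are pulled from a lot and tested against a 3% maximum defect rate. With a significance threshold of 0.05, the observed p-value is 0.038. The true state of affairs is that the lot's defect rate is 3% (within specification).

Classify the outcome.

Type I error

The conventional null hypothesis is that the lot's defect rate is 3% (within specification).
Since p = 0.038 < α = 0.05, H₀ is rejected.
H₀ is true (actually the lot's defect rate is 3% (within specification)).
Rejecting a true H₀ is a Type I error.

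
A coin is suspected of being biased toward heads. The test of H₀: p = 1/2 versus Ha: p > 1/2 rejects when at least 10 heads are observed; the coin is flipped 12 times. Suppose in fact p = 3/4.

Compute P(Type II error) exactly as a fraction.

Under the alternative p = 3/4, K ~ Binomial(12, 3/4); β is the probability the test does not reject, P(K < 10).
Adding the binomial probabilities P(K=0)+…+P(K=9) at p = 3/4 gives 10222777/16777216.

10222777/16777216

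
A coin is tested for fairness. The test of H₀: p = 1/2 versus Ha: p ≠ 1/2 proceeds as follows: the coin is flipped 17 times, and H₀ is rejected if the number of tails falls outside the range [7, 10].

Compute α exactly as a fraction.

10889/32768

The significance level is the null-hypothesis probability of the rejection region {≤6} ∪ {≥11}.
The two tails are symmetric, so α = 2·(1 + 17 + 136 + 680 + 2380 + 6188 + 12376)/2^17 = 43556/131072 = 10889/32768.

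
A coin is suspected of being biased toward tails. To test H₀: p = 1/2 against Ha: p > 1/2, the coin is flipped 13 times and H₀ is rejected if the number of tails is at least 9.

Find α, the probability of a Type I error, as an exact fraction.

1093/8192

Under H₀, K ~ Binomial(13, 1/2), and α = P(K ≥ 9).
Summing the upper tail: (715 + 286 + 78 + 13 + 1) / 2^13 = 1093/8192.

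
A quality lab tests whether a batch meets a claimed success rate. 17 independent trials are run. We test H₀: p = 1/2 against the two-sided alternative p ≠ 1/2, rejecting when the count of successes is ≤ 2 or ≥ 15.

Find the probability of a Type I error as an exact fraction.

α = P(K ≤ 2 or K ≥ 15 | p = 1/2), K ~ Binomial(17, 1/2).
Each tail has probability (1 + 17 + 136)/131072; doubling gives α = 308/131072 = 77/32768.

77/32768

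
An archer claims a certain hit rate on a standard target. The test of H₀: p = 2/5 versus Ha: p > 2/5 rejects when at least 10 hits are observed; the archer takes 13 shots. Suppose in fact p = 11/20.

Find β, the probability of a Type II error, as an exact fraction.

1857697115702463/2048000000000000

Under the alternative p = 11/20, Y ~ Binomial(13, 11/20); β is the probability the test does not reject, P(Y < 10).
Adding the binomial probabilities P(Y=0)+…+P(Y=9) at p = 11/20 gives 1857697115702463/2048000000000000.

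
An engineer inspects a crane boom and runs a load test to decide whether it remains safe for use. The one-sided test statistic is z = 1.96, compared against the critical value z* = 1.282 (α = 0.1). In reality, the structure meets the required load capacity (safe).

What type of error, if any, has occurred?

The conventional null hypothesis is that the structure meets the required load capacity (safe).
Since z = 1.96 > z* = 1.282, H₀ is rejected.
H₀ is true (actually the structure meets the required load capacity (safe)).
Rejecting a true H₀ is a Type I error.

Type I error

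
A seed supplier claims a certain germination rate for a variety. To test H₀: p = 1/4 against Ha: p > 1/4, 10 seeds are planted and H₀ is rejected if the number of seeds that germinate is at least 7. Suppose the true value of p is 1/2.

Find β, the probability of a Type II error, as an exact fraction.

Under the alternative p = 1/2, K ~ Binomial(10, 1/2); β is the probability the test does not reject, P(K < 7).
Summing C(10,j)·(1/2)^j·(1/2)^{10-j} for j = 0..6 gives 53/64.

53/64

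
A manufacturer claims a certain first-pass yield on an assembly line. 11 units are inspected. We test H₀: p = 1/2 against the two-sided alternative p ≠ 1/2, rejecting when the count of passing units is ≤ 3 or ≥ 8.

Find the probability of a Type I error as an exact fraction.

α = P(S ≤ 3 or S ≥ 8 | p = 1/2), S ~ Binomial(11, 1/2).
By symmetry, α = 2·P(S ≤ 3) = 2·(1 + 11 + 55 + 165)/2048 = 464/2048 = 29/128.

29/128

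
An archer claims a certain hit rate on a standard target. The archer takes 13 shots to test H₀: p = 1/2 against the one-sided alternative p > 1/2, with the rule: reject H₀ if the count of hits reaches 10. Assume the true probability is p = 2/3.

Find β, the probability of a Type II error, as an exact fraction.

1080275/1594323

A Type II error is failing to reject when Ha holds: with p = 2/3, β = P(X ≤ 9).
Adding the binomial probabilities P(X=0)+…+P(X=9) at p = 2/3 gives 1080275/1594323.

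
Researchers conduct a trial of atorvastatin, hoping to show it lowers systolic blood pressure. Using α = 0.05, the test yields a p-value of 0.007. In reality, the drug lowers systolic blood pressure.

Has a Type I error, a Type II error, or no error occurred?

The conventional null hypothesis is that the drug has no effect on systolic blood pressure.
Since p = 0.007 < α = 0.05, H₀ is rejected.
H₀ is false (actually the drug lowers systolic blood pressure).
The decision matches the true state — no error.

No error — this is a correct decision.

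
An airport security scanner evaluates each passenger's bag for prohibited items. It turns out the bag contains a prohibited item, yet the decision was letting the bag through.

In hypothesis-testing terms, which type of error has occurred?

Type II error

The null hypothesis here is that the bag contains no prohibited items.
'Letting the bag through' corresponds to failing to reject H₀.
H₀ was not rejected but H₀ is false — a Type II error (false negative).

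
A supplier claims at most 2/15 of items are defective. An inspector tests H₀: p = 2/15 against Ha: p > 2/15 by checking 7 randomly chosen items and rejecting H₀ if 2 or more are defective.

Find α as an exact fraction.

1501316/6328125

The significance level is the probability, assuming p = 2/15, of seeing 2 or more defectives in 7 draws.
α = 1 − P(X ≤ 1) = 1 − 4826809/6328125 = 1501316/6328125.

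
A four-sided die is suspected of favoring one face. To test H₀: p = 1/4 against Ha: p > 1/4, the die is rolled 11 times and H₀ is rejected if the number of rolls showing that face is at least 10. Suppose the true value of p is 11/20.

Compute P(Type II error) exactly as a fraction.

A Type II error is failing to reject when Ha holds: with p = 11/20, β = P(K ≤ 9).
Equivalently, β = 1 − P(K ≥ 10) = 20194688329389/20480000000000.

20194688329389/20480000000000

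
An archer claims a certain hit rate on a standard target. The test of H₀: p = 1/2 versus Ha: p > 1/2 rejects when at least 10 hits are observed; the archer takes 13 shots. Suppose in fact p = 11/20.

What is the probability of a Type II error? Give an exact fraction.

Under the alternative p = 11/20, X ~ Binomial(13, 11/20); β is the probability the test does not reject, P(X < 10).
Adding the binomial probabilities P(X=0)+…+P(X=9) at p = 11/20 gives 1857697115702463/2048000000000000.

1857697115702463/2048000000000000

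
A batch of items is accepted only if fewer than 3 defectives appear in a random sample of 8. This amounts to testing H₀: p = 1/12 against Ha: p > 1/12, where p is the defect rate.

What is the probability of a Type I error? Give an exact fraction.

Under H₀, Y ~ Binomial(8, 1/12); the Type I error rate is P(Y ≥ 3).
Computing the lower-tail complement: 1 − 139953319/143327232 = 3373913/143327232.

3373913/143327232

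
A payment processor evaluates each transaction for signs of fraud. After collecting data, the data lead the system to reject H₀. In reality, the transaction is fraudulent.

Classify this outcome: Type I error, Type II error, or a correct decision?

No error (correct decision).

The conventional null hypothesis here is that the transaction is legitimate.
The test rejected a false H₀ — the decision matches the true state.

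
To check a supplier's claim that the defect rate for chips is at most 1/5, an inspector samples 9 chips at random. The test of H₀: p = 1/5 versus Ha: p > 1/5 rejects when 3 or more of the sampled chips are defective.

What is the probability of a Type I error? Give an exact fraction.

Under H₀, X ~ Binomial(9, 1/5); the Type I error rate is P(X ≥ 3).
Via the complement, α = 1 − Σ_{j=0}^{2} C(9,j)(1/5)^j(4/5)^{9-j} = 511333/1953125.

511333/1953125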